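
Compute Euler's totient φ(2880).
φ(2880) = 768

φ is multiplicative, with φ(p^e) = p^e − p^(e−1). Factorise 2880 = 2^6 · 3^2 · 5. Then
  φ(2880) = (2^6 − 2^5) · (3^2 − 3^1) · (5 − 1) = 32 · 6 · 4 = 768.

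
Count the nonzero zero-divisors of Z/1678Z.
Z/1678Z has 839 nonzero zero-divisors

In Z/1678Z each nonzero element is either a unit (gcd with 1678 is 1) or a zero-divisor (gcd > 1). The number of units is φ(1678): factorise 1678 = 2 · 839, so φ(1678) = (2 − 1) · (839 − 1) = 1 · 838 = 838. The nonzero elements number 1678 − 1 = 1677. Hence the nonzero zero-divisors number 1677 − 838 = 839.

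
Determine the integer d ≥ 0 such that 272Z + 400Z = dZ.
(272, 400) = (16); d = 16

In the PID Z, (a, b) is generated by gcd(a, b). Compute gcd(400, 272) with the extended Euclidean algorithm, tracking rows (r, s, t) with s·400 + t·272 = r:
  row A: (400, 1, 0)   [1·400 + 0·272 = 400]
  row B: (272, 0, 1)   [0·400 + 1·272 = 272]
  400 = 1·272 + 128   → row C = row A − 1·row B = (128, 1, −1)   [check: 1·400 − 1·272 = 128]
  272 = 2·128 + 16   → row D = row B − 2·row C = (16, −2, 3)   [check: −2·400 + 3·272 = 16]
  128 = 8·16 + 0   → remainder 0, stop. gcd = 16 (last nonzero row D).
So gcd(272, 400) = 16, with Bézout identity −2·400 + 3·272 = 16. Containment (⊇): the Bézout identity exhibits 16 as an element of (272, 400), giving (16) ⊆ (272, 400). Containment (⊆): since 16 | 272 and 16 | 400 (272 = 16·17, 400 = 16·25), every Z-linear combination of 272 and 400 is divisible by 16, so (272, 400) ⊆ (16). Therefore (272, 400) = (16), d = 16.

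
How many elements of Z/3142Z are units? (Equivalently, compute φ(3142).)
Z/3142Z has φ(3142) = 1570 units

An element a ∈ Z/3142Z is a unit iff gcd(a, 3142) = 1, so the number of units is φ(3142). φ is multiplicative, with φ(p^e) = p^e − p^(e−1). Factorise 3142 = 2 · 1571. Then
  φ(3142) = (2 − 1) · (1571 − 1) = 1 · 1570 = 1570.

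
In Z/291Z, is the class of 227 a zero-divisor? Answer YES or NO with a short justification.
gcd(227, 291) = 1, so 227 is a unit in Z/291Z (it has a multiplicative inverse). A unit cannot be a zero-divisor: if 227·b ≡ 0 then multiplying both sides by 227^(−1) gives b ≡ 0. So 227 is not a zero-divisor.

Final answer: NO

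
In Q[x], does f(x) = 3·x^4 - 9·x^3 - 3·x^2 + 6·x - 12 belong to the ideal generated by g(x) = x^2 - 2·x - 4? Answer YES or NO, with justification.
In Q[x] the ideal (g) consists of all multiples of g, so f ∈ (g) iff g | f, i.e. iff the remainder of f on division by g is 0. Divide f by g (g is monic, so eliminate the leading term of the running remainder at each step):
  leading term 3·x^4: subtract (3·x^2)·g(x) = 3·x^4 - 6·x^3 - 12·x^2, leaving -3·x^3 + 9·x^2 + 6·x - 12
  leading term -3·x^3: subtract (-3·x)·g(x) = -3·x^3 + 6·x^2 + 12·x, leaving 3·x^2 - 6·x - 12
  leading term 3·x^2: subtract (3)·g(x) = 3·x^2 - 6·x - 12, leaving 0
The remainder is 0, so f(x) = g(x) · h(x) with h(x) = 3·x^2 - 3·x + 3. Hence g | f, i.e. f ∈ (g).

Final answer: YES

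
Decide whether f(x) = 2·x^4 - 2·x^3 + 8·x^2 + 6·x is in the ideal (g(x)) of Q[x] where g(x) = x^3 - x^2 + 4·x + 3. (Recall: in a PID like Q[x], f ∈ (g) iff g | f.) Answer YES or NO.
YES

In Q[x] the ideal (g) consists of all multiples of g, so f ∈ (g) iff g | f, i.e. iff the remainder of f on division by g is 0. Divide f by g (g is monic, so eliminate the leading term of the running remainder at each step):
  leading term 2·x^4: subtract (2·x)·g(x) = 2·x^4 - 2·x^3 + 8·x^2 + 6·x, leaving 0
The remainder is 0, so f(x) = g(x) · h(x) with h(x) = 2·x. Hence g | f, i.e. f ∈ (g).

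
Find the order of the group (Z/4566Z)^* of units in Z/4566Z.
|(Z/4566Z)^*| = 1520

(Z/4566Z)^* consists of the classes a with gcd(a, 4566) = 1, so its order is φ(4566). φ is multiplicative, with φ(p^e) = p^e − p^(e−1). Factorise 4566 = 2 · 3 · 761. Then
  φ(4566) = (2 − 1) · (3 − 1) · (761 − 1) = 1 · 2 · 760 = 1520.
Thus |(Z/4566Z)^*| = 1520.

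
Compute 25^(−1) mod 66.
25^(−1) ≡ 37 (mod 66)

Apply the extended Euclidean algorithm to (66, 25), tracking rows (r, s, t) with s·66 + t·25 = r. Each division r_prev = q·r_cur + r_new produces the new row as (previous row) − q·(current row):
  row A: (66, 1, 0)   [1·66 + 0·25 = 66]
  row B: (25, 0, 1)   [0·66 + 1·25 = 25]
  66 = 2·25 + 16   → row C = row A − 2·row B = (16, 1, −2)   [check: 1·66 − 2·25 = 16]
  25 = 1·16 + 9   → row D = row B − 1·row C = (9, −1, 3)   [check: −1·66 + 3·25 = 9]
  16 = 1·9 + 7   → row E = row C − 1·row D = (7, 2, −5)   [check: 2·66 − 5·25 = 7]
  9 = 1·7 + 2   → row F = row D − 1·row E = (2, −3, 8)   [check: −3·66 + 8·25 = 2]
  7 = 3·2 + 1   → row G = row E − 3·row F = (1, 11, −29)   [check: 11·66 − 29·25 = 1]
  2 = 2·1 + 0   → remainder 0, stop. gcd = 1 (last nonzero row G).
The gcd is 1, so 25 is invertible mod 66. The last nonzero row gives 11·66 − 29·25 = 1, so t = −29. So 25^(−1) ≡ −29 ≡ 37 (mod 66). Verify: 25 · 37 = 925 ≡ 1 (mod 66). ✓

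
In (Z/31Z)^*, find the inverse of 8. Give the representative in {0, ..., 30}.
8^(−1) ≡ 4 (mod 31)

Apply the extended Euclidean algorithm to (31, 8), tracking rows (r, s, t) with s·31 + t·8 = r. Each division r_prev = q·r_cur + r_new produces the new row as (previous row) − q·(current row):
  row A: (31, 1, 0)   [1·31 + 0·8 = 31]
  row B: (8, 0, 1)   [0·31 + 1·8 = 8]
  31 = 3·8 + 7   → row C = row A − 3·row B = (7, 1, −3)   [check: 1·31 − 3·8 = 7]
  8 = 1·7 + 1   → row D = row B − 1·row C = (1, −1, 4)   [check: −1·31 + 4·8 = 1]
  7 = 7·1 + 0   → remainder 0, stop. gcd = 1 (last nonzero row D).
The gcd is 1, so 8 is invertible mod 31. The last nonzero row gives −1·31 + 4·8 = 1, so t = 4. So 8^(−1) ≡ 4 (mod 31). Verify: 8 · 4 = 32 ≡ 1 (mod 31). ✓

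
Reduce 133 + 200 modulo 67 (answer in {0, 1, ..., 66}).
65

Reduce the summands first: 133 ≡ 66, 200 ≡ 66 (mod 67), so 133 + 200 ≡ 66 + 66 (mod 67). 66 + 66 = 132; 132 = 1·67 + 65, so (133 + 200) mod 67 = 65.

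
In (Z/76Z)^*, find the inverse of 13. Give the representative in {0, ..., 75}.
13^(−1) ≡ 41 (mod 76)

Apply the extended Euclidean algorithm to (76, 13), tracking rows (r, s, t) with s·76 + t·13 = r. Each division r_prev = q·r_cur + r_new produces the new row as (previous row) − q·(current row):
  row A: (76, 1, 0)   [1·76 + 0·13 = 76]
  row B: (13, 0, 1)   [0·76 + 1·13 = 13]
  76 = 5·13 + 11   → row C = row A − 5·row B = (11, 1, −5)   [check: 1·76 − 5·13 = 11]
  13 = 1·11 + 2   → row D = row B − 1·row C = (2, −1, 6)   [check: −1·76 + 6·13 = 2]
  11 = 5·2 + 1   → row E = row C − 5·row D = (1, 6, −35)   [check: 6·76 − 35·13 = 1]
  2 = 2·1 + 0   → remainder 0, stop. gcd = 1 (last nonzero row E).
The gcd is 1, so 13 is invertible mod 76. The last nonzero row gives 6·76 − 35·13 = 1, so t = −35. So 13^(−1) ≡ −35 ≡ 41 (mod 76). Verify: 13 · 41 = 533 ≡ 1 (mod 76). ✓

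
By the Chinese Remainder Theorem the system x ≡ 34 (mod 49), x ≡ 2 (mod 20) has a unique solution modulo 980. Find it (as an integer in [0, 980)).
The moduli 49, 20 are pairwise coprime, so by the CRT there is a unique solution mod 49·20 = 980.
Solve by successive substitution. Start with x ≡ 34 (mod 49).
  Combine with x ≡ 2 (mod 20): write x = 34 + 49·t and require 34 + 49·t ≡ 2 (mod 20), i.e. 49·t ≡ 2 − 34 ≡ 8 (mod 20). Since 49^(−1) ≡ 9 (mod 20) (49 ≡ 9 (mod 20)), t ≡ 9·8 ≡ 12 (mod 20). So x ≡ 34 + 49·12 = 622 (mod 980).
Unique solution in [0, 980): x = 622.

Final answer: x ≡ 622 (mod 980); the representative in [0, 980) is 622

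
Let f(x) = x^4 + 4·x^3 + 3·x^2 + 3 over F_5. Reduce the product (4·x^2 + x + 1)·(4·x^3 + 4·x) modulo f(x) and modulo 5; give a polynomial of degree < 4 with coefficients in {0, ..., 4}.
a · b ≡ 2·x^3 + 4·x^2 + x (mod f(x))

Multiply as integer polynomials: a · b = 16·x^5 + 4·x^4 + 20·x^3 + 4·x^2 + 4·x. Reducing coefficients mod 5: a · b ≡ x^5 + 4·x^4 + 4·x^2 + 4·x. Now divide by f(x) = x^4 + 4·x^3 + 3·x^2 + 3 in F_5[x], eliminating the leading term at each step:
  leading term x^5: subtract (x)·f(x) = x^5 + 4·x^4 + 3·x^3 + 3·x, leaving 2·x^3 + 4·x^2 + x (coefficients mod 5)
The degree is now < 4, so this is the remainder. Hence a · b ≡ 2·x^3 + 4·x^2 + x in F_5[x]/(f).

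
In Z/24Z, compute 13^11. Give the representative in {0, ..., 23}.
Use repeated squaring. Binary(11) = 1011. Walk through the bits of the exponent 11 left-to-right: at each bit after the leading one, square the running value, then multiply by 13 if the bit is 1 (always reducing mod 24):
  bit 1 = 1 (leading): start with 13.
  bit 2 = 0: square 13^2 = 169 ≡ 1 (mod 24).
  bit 3 = 1: square 1^2 = 1; bit is 1, so multiply 1·13 = 13 (mod 24).
  bit 4 = 1: square 13^2 = 169 ≡ 1; bit is 1, so multiply 1·13 = 13 (mod 24).
Final value: 13^11 ≡ 13 (mod 24).

Final answer: 13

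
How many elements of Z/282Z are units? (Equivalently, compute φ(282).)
An element a ∈ Z/282Z is a unit iff gcd(a, 282) = 1, so the number of units is φ(282). φ is multiplicative, with φ(p^e) = p^e − p^(e−1). Factorise 282 = 2 · 3 · 47. Then
  φ(282) = (2 − 1) · (3 − 1) · (47 − 1) = 1 · 2 · 46 = 92.

Final answer: Z/282Z has φ(282) = 92 units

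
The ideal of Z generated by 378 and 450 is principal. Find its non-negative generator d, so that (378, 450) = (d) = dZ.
In the PID Z, (a, b) is generated by gcd(a, b). Compute gcd(450, 378) with the extended Euclidean algorithm, tracking rows (r, s, t) with s·450 + t·378 = r:
  row A: (450, 1, 0)   [1·450 + 0·378 = 450]
  row B: (378, 0, 1)   [0·450 + 1·378 = 378]
  450 = 1·378 + 72   → row C = row A − 1·row B = (72, 1, −1)   [check: 1·450 − 1·378 = 72]
  378 = 5·72 + 18   → row D = row B − 5·row C = (18, −5, 6)   [check: −5·450 + 6·378 = 18]
  72 = 4·18 + 0   → remainder 0, stop. gcd = 18 (last nonzero row D).
So gcd(378, 450) = 18, with Bézout identity −5·450 + 6·378 = 18. Containment (⊇): the Bézout identity exhibits 18 as an element of (378, 450), giving (18) ⊆ (378, 450). Containment (⊆): since 18 | 378 and 18 | 450 (378 = 18·21, 450 = 18·25), every Z-linear combination of 378 and 450 is divisible by 18, so (378, 450) ⊆ (18). Therefore (378, 450) = (18), d = 18.

Final answer: (378, 450) = (18); d = 18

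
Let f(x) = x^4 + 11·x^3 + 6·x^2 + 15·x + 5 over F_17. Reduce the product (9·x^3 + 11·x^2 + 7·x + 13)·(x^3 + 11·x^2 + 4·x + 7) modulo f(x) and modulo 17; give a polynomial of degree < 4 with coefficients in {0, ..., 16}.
Multiply as integer polynomials: a · b = 9·x^6 + 110·x^5 + 164·x^4 + 197·x^3 + 248·x^2 + 101·x + 91. Reducing coefficients mod 17: a · b ≡ 9·x^6 + 8·x^5 + 11·x^4 + 10·x^3 + 10·x^2 + 16·x + 6. Now divide by f(x) = x^4 + 11·x^3 + 6·x^2 + 15·x + 5 in F_17[x], eliminating the leading term at each step:
  leading term 9·x^6: subtract (9·x^2)·f(x) = 9·x^6 + 14·x^5 + 3·x^4 + 16·x^3 + 11·x^2, leaving 11·x^5 + 8·x^4 + 11·x^3 + 16·x^2 + 16·x + 6 (coefficients mod 17)
  leading term 11·x^5: subtract (11·x)·f(x) = 11·x^5 + 2·x^4 + 15·x^3 + 12·x^2 + 4·x, leaving 6·x^4 + 13·x^3 + 4·x^2 + 12·x + 6 (coefficients mod 17)
  leading term 6·x^4: subtract (6)·f(x) = 6·x^4 + 15·x^3 + 2·x^2 + 5·x + 13, leaving 15·x^3 + 2·x^2 + 7·x + 10 (coefficients mod 17)
The degree is now < 4, so this is the remainder. Hence a · b ≡ 15·x^3 + 2·x^2 + 7·x + 10 in F_17[x]/(f).

Final answer: a · b ≡ 15·x^3 + 2·x^2 + 7·x + 10 (mod f(x))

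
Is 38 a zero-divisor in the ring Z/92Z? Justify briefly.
YES

gcd(38, 92) = 2 > 1, so 38 is not a unit in Z/92Z. In Z/nZ every nonzero non-unit is a zero-divisor: explicitly, take b = 92/gcd = 46 ≠ 0 (mod 92); then 38·46 = 1748 = 19·92, i.e. 38·46 ≡ 0 (mod 92). So 38 is a zero-divisor.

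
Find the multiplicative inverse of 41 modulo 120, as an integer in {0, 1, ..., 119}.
41^(−1) ≡ 41 (mod 120)

Apply the extended Euclidean algorithm to (120, 41), tracking rows (r, s, t) with s·120 + t·41 = r. Each division r_prev = q·r_cur + r_new produces the new row as (previous row) − q·(current row):
  row A: (120, 1, 0)   [1·120 + 0·41 = 120]
  row B: (41, 0, 1)   [0·120 + 1·41 = 41]
  120 = 2·41 + 38   → row C = row A − 2·row B = (38, 1, −2)   [check: 1·120 − 2·41 = 38]
  41 = 1·38 + 3   → row D = row B − 1·row C = (3, −1, 3)   [check: −1·120 + 3·41 = 3]
  38 = 12·3 + 2   → row E = row C − 12·row D = (2, 13, −38)   [check: 13·120 − 38·41 = 2]
  3 = 1·2 + 1   → row F = row D − 1·row E = (1, −14, 41)   [check: −14·120 + 41·41 = 1]
  2 = 2·1 + 0   → remainder 0, stop. gcd = 1 (last nonzero row F).
The gcd is 1, so 41 is invertible mod 120. The last nonzero row gives −14·120 + 41·41 = 1, so t = 41. So 41^(−1) ≡ 41 (mod 120). Verify: 41 · 41 = 1681 ≡ 1 (mod 120). ✓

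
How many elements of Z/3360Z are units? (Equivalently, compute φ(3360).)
An element a ∈ Z/3360Z is a unit iff gcd(a, 3360) = 1, so the number of units is φ(3360). φ is multiplicative, with φ(p^e) = p^e − p^(e−1). Factorise 3360 = 2^5 · 3 · 5 · 7. Then
  φ(3360) = (2^5 − 2^4) · (3 − 1) · (5 − 1) · (7 − 1) = 16 · 2 · 4 · 6 = 768.

Final answer: Z/3360Z has φ(3360) = 768 units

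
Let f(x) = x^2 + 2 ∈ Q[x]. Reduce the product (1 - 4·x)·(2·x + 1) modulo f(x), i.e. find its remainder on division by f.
First multiply in Q[x] without reducing: a · b = -8·x^2 - 2·x + 1. Now divide by f(x) = x^2 + 2, eliminating the leading term at each step:
  leading term -8·x^2: subtract (-8)·f(x) = -8·x^2 - 16, leaving 17 - 2·x
The degree is now < 2, so this is the remainder. Hence a · b ≡ 17 - 2·x in Q[x]/(f).

Final answer: a · b ≡ 17 - 2·x (mod f(x))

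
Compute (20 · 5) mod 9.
Reduce the factors first: 20 ≡ 2 (mod 9), so 20 · 5 ≡ 2 · 5 (mod 9). 2 · 5 = 10. Dividing by 9: 10 = 1·9 + 1. So (20 · 5) mod 9 = 1.

Final answer: 1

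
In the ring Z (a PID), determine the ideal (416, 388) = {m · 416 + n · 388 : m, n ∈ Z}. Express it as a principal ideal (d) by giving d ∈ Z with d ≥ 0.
In the PID Z, (a, b) is generated by gcd(a, b). Compute gcd(416, 388) with the extended Euclidean algorithm, tracking rows (r, s, t) with s·416 + t·388 = r:
  row A: (416, 1, 0)   [1·416 + 0·388 = 416]
  row B: (388, 0, 1)   [0·416 + 1·388 = 388]
  416 = 1·388 + 28   → row C = row A − 1·row B = (28, 1, −1)   [check: 1·416 − 1·388 = 28]
  388 = 13·28 + 24   → row D = row B − 13·row C = (24, −13, 14)   [check: −13·416 + 14·388 = 24]
  28 = 1·24 + 4   → row E = row C − 1·row D = (4, 14, −15)   [check: 14·416 − 15·388 = 4]
  24 = 6·4 + 0   → remainder 0, stop. gcd = 4 (last nonzero row E).
So gcd(416, 388) = 4, with Bézout identity 14·416 − 15·388 = 4. Containment (⊇): the Bézout identity exhibits 4 as an element of (416, 388), giving (4) ⊆ (416, 388). Containment (⊆): since 4 | 416 and 4 | 388 (416 = 4·104, 388 = 4·97), every Z-linear combination of 416 and 388 is divisible by 4, so (416, 388) ⊆ (4). Therefore (416, 388) = (4), d = 4.

Final answer: (416, 388) = (4); d = 4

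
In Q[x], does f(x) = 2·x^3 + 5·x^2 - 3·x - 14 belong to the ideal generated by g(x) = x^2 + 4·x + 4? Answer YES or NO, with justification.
In Q[x] the ideal (g) consists of all multiples of g, so f ∈ (g) iff g | f, i.e. iff the remainder of f on division by g is 0. Divide f by g (g is monic, so eliminate the leading term of the running remainder at each step):
  leading term 2·x^3: subtract (2·x)·g(x) = 2·x^3 + 8·x^2 + 8·x, leaving -3·x^2 - 11·x - 14
  leading term -3·x^2: subtract (-3)·g(x) = -3·x^2 - 12·x - 12, leaving x - 2
The remainder r(x) = x - 2 ≠ 0 (and deg r < deg g), so g ∤ f, i.e. f ∉ (g).

Final answer: NO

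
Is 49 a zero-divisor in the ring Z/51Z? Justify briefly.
NO

gcd(49, 51) = 1, so 49 is a unit in Z/51Z (it has a multiplicative inverse). A unit cannot be a zero-divisor: if 49·b ≡ 0 then multiplying both sides by 49^(−1) gives b ≡ 0. So 49 is not a zero-divisor.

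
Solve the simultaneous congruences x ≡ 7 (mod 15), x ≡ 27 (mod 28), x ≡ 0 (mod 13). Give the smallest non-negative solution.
The moduli 15, 28, 13 are pairwise coprime, so by the CRT there is a unique solution mod 15·28·13 = 5460.
Solve by successive substitution. Start with x ≡ 7 (mod 15).
  Combine with x ≡ 27 (mod 28): write x = 7 + 15·t and require 7 + 15·t ≡ 27 (mod 28), i.e. 15·t ≡ 27 − 7 ≡ 20 (mod 28). Since 15^(−1) ≡ 15 (mod 28), t ≡ 15·20 ≡ 20 (mod 28). So x ≡ 7 + 15·20 = 307 (mod 420).
  Combine with x ≡ 0 (mod 13): write x = 307 + 420·t and require 307 + 420·t ≡ 0 (mod 13), i.e. 420·t ≡ 0 − 307 ≡ 5 (mod 13). Since 420^(−1) ≡ 10 (mod 13) (420 ≡ 4 (mod 13)), t ≡ 10·5 ≡ 11 (mod 13). So x ≡ 307 + 420·11 = 4927 (mod 5460).
Unique solution in [0, 5460): x = 4927.

Final answer: x ≡ 4927 (mod 5460); the representative in [0, 5460) is 4927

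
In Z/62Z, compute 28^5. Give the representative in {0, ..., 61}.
36

Use repeated squaring. Binary(5) = 101. Walk through the bits of the exponent 5 left-to-right: at each bit after the leading one, square the running value, then multiply by 28 if the bit is 1 (always reducing mod 62):
  bit 1 = 1 (leading): start with 28.
  bit 2 = 0: square 28^2 = 784 ≡ 40 (mod 62).
  bit 3 = 1: square 40^2 = 1600 ≡ 50; bit is 1, so multiply 50·28 = 1400 ≡ 36 (mod 62).
Final value: 28^5 ≡ 36 (mod 62).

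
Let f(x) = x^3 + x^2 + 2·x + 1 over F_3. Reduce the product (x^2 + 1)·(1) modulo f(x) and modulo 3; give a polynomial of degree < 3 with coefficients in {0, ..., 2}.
a · b ≡ x^2 + 1 (mod f(x))

Multiply as integer polynomials: a · b = x^2 + 1. Reducing coefficients mod 3: a · b ≡ x^2 + 1. This already has degree < 3, so no reduction by f is needed. Hence a · b ≡ x^2 + 1 in F_3[x]/(f).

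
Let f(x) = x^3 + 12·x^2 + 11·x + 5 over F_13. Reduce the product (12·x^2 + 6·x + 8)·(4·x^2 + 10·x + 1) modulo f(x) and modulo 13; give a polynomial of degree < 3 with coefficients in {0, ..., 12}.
Multiply as integer polynomials: a · b = 48·x^4 + 144·x^3 + 104·x^2 + 86·x + 8. Reducing coefficients mod 13: a · b ≡ 9·x^4 + x^3 + 8·x + 8. Now divide by f(x) = x^3 + 12·x^2 + 11·x + 5 in F_13[x], eliminating the leading term at each step:
  leading term 9·x^4: subtract (9·x)·f(x) = 9·x^4 + 4·x^3 + 8·x^2 + 6·x, leaving 10·x^3 + 5·x^2 + 2·x + 8 (coefficients mod 13)
  leading term 10·x^3: subtract (10)·f(x) = 10·x^3 + 3·x^2 + 6·x + 11, leaving 2·x^2 + 9·x + 10 (coefficients mod 13)
The degree is now < 3, so this is the remainder. Hence a · b ≡ 2·x^2 + 9·x + 10 in F_13[x]/(f).

Final answer: a · b ≡ 2·x^2 + 9·x + 10 (mod f(x))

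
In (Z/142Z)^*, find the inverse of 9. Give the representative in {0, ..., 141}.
Apply the extended Euclidean algorithm to (142, 9), tracking rows (r, s, t) with s·142 + t·9 = r. Each division r_prev = q·r_cur + r_new produces the new row as (previous row) − q·(current row):
  row A: (142, 1, 0)   [1·142 + 0·9 = 142]
  row B: (9, 0, 1)   [0·142 + 1·9 = 9]
  142 = 15·9 + 7   → row C = row A − 15·row B = (7, 1, −15)   [check: 1·142 − 15·9 = 7]
  9 = 1·7 + 2   → row D = row B − 1·row C = (2, −1, 16)   [check: −1·142 + 16·9 = 2]
  7 = 3·2 + 1   → row E = row C − 3·row D = (1, 4, −63)   [check: 4·142 − 63·9 = 1]
  2 = 2·1 + 0   → remainder 0, stop. gcd = 1 (last nonzero row E).
The gcd is 1, so 9 is invertible mod 142. The last nonzero row gives 4·142 − 63·9 = 1, so t = −63. So 9^(−1) ≡ −63 ≡ 79 (mod 142). Verify: 9 · 79 = 711 ≡ 1 (mod 142). ✓

Final answer: 9^(−1) ≡ 79 (mod 142)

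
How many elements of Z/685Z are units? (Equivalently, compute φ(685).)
An element a ∈ Z/685Z is a unit iff gcd(a, 685) = 1, so the number of units is φ(685). φ is multiplicative, with φ(p^e) = p^e − p^(e−1). Factorise 685 = 5 · 137. Then
  φ(685) = (5 − 1) · (137 − 1) = 4 · 136 = 544.

Final answer: Z/685Z has φ(685) = 544 units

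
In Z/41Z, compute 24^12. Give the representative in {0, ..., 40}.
23

Use repeated squaring. Binary(12) = 1100. Walk through the bits of the exponent 12 left-to-right: at each bit after the leading one, square the running value, then multiply by 24 if the bit is 1 (always reducing mod 41):
  bit 1 = 1 (leading): start with 24.
  bit 2 = 1: square 24^2 = 576 ≡ 2; bit is 1, so multiply 2·24 = 48 ≡ 7 (mod 41).
  bit 3 = 0: square 7^2 = 49 ≡ 8 (mod 41).
  bit 4 = 0: square 8^2 = 64 ≡ 23 (mod 41).
Final value: 24^12 ≡ 23 (mod 41).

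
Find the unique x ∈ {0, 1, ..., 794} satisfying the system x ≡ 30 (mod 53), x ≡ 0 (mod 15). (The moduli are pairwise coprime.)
The moduli 53, 15 are pairwise coprime, so by the CRT there is a unique solution mod 53·15 = 795.
Solve by successive substitution. Start with x ≡ 30 (mod 53).
  Combine with x ≡ 0 (mod 15): write x = 30 + 53·t and require 30 + 53·t ≡ 0 (mod 15), i.e. 53·t ≡ 0 − 30 ≡ 0 (mod 15). Since 53^(−1) ≡ 2 (mod 15) (53 ≡ 8 (mod 15)), t ≡ 2·0 ≡ 0 (mod 15). So x ≡ 30 + 53·0 = 30 (mod 795).
Unique solution in [0, 795): x = 30.

Final answer: x ≡ 30 (mod 795); the representative in [0, 795) is 30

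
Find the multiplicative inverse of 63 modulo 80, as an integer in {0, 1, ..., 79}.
Apply the extended Euclidean algorithm to (80, 63), tracking rows (r, s, t) with s·80 + t·63 = r. Each division r_prev = q·r_cur + r_new produces the new row as (previous row) − q·(current row):
  row A: (80, 1, 0)   [1·80 + 0·63 = 80]
  row B: (63, 0, 1)   [0·80 + 1·63 = 63]
  80 = 1·63 + 17   → row C = row A − 1·row B = (17, 1, −1)   [check: 1·80 − 1·63 = 17]
  63 = 3·17 + 12   → row D = row B − 3·row C = (12, −3, 4)   [check: −3·80 + 4·63 = 12]
  17 = 1·12 + 5   → row E = row C − 1·row D = (5, 4, −5)   [check: 4·80 − 5·63 = 5]
  12 = 2·5 + 2   → row F = row D − 2·row E = (2, −11, 14)   [check: −11·80 + 14·63 = 2]
  5 = 2·2 + 1   → row G = row E − 2·row F = (1, 26, −33)   [check: 26·80 − 33·63 = 1]
  2 = 2·1 + 0   → remainder 0, stop. gcd = 1 (last nonzero row G).
The gcd is 1, so 63 is invertible mod 80. The last nonzero row gives 26·80 − 33·63 = 1, so t = −33. So 63^(−1) ≡ −33 ≡ 47 (mod 80). Verify: 63 · 47 = 2961 ≡ 1 (mod 80). ✓

Final answer: 63^(−1) ≡ 47 (mod 80)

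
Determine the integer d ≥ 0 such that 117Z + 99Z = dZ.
(117, 99) = (9); d = 9

In the PID Z, (a, b) is generated by gcd(a, b). Compute gcd(117, 99) with the extended Euclidean algorithm, tracking rows (r, s, t) with s·117 + t·99 = r:
  row A: (117, 1, 0)   [1·117 + 0·99 = 117]
  row B: (99, 0, 1)   [0·117 + 1·99 = 99]
  117 = 1·99 + 18   → row C = row A − 1·row B = (18, 1, −1)   [check: 1·117 − 1·99 = 18]
  99 = 5·18 + 9   → row D = row B − 5·row C = (9, −5, 6)   [check: −5·117 + 6·99 = 9]
  18 = 2·9 + 0   → remainder 0, stop. gcd = 9 (last nonzero row D).
So gcd(117, 99) = 9, with Bézout identity −5·117 + 6·99 = 9. Containment (⊇): the Bézout identity exhibits 9 as an element of (117, 99), giving (9) ⊆ (117, 99). Containment (⊆): since 9 | 117 and 9 | 99 (117 = 9·13, 99 = 9·11), every Z-linear combination of 117 and 99 is divisible by 9, so (117, 99) ⊆ (9). Therefore (117, 99) = (9), d = 9.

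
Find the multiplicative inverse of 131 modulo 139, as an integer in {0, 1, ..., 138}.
Apply the extended Euclidean algorithm to (139, 131), tracking rows (r, s, t) with s·139 + t·131 = r. Each division r_prev = q·r_cur + r_new produces the new row as (previous row) − q·(current row):
  row A: (139, 1, 0)   [1·139 + 0·131 = 139]
  row B: (131, 0, 1)   [0·139 + 1·131 = 131]
  139 = 1·131 + 8   → row C = row A − 1·row B = (8, 1, −1)   [check: 1·139 − 1·131 = 8]
  131 = 16·8 + 3   → row D = row B − 16·row C = (3, −16, 17)   [check: −16·139 + 17·131 = 3]
  8 = 2·3 + 2   → row E = row C − 2·row D = (2, 33, −35)   [check: 33·139 − 35·131 = 2]
  3 = 1·2 + 1   → row F = row D − 1·row E = (1, −49, 52)   [check: −49·139 + 52·131 = 1]
  2 = 2·1 + 0   → remainder 0, stop. gcd = 1 (last nonzero row F).
The gcd is 1, so 131 is invertible mod 139. The last nonzero row gives −49·139 + 52·131 = 1, so t = 52. So 131^(−1) ≡ 52 (mod 139). Verify: 131 · 52 = 6812 ≡ 1 (mod 139). ✓

Final answer: 131^(−1) ≡ 52 (mod 139)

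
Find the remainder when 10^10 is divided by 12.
Use repeated squaring. Binary(10) = 1010. Walk through the bits of the exponent 10 left-to-right: at each bit after the leading one, square the running value, then multiply by 10 if the bit is 1 (always reducing mod 12):
  bit 1 = 1 (leading): start with 10.
  bit 2 = 0: square 10^2 = 100 ≡ 4 (mod 12).
  bit 3 = 1: square 4^2 = 16 ≡ 4; bit is 1, so multiply 4·10 = 40 ≡ 4 (mod 12).
  bit 4 = 0: square 4^2 = 16 ≡ 4 (mod 12).
Final value: 10^10 ≡ 4 (mod 12).

Final answer: 4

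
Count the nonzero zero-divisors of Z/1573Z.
In Z/1573Z each nonzero element is either a unit (gcd with 1573 is 1) or a zero-divisor (gcd > 1). The number of units is φ(1573): factorise 1573 = 11^2 · 13, so φ(1573) = (11^2 − 11^1) · (13 − 1) = 110 · 12 = 1320. The nonzero elements number 1573 − 1 = 1572. Hence the nonzero zero-divisors number 1572 − 1320 = 252.

Final answer: Z/1573Z has 252 nonzero zero-divisors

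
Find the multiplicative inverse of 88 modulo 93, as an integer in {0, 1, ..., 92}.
Apply the extended Euclidean algorithm to (93, 88), tracking rows (r, s, t) with s·93 + t·88 = r. Each division r_prev = q·r_cur + r_new produces the new row as (previous row) − q·(current row):
  row A: (93, 1, 0)   [1·93 + 0·88 = 93]
  row B: (88, 0, 1)   [0·93 + 1·88 = 88]
  93 = 1·88 + 5   → row C = row A − 1·row B = (5, 1, −1)   [check: 1·93 − 1·88 = 5]
  88 = 17·5 + 3   → row D = row B − 17·row C = (3, −17, 18)   [check: −17·93 + 18·88 = 3]
  5 = 1·3 + 2   → row E = row C − 1·row D = (2, 18, −19)   [check: 18·93 − 19·88 = 2]
  3 = 1·2 + 1   → row F = row D − 1·row E = (1, −35, 37)   [check: −35·93 + 37·88 = 1]
  2 = 2·1 + 0   → remainder 0, stop. gcd = 1 (last nonzero row F).
The gcd is 1, so 88 is invertible mod 93. The last nonzero row gives −35·93 + 37·88 = 1, so t = 37. So 88^(−1) ≡ 37 (mod 93). Verify: 88 · 37 = 3256 ≡ 1 (mod 93). ✓

Final answer: 88^(−1) ≡ 37 (mod 93)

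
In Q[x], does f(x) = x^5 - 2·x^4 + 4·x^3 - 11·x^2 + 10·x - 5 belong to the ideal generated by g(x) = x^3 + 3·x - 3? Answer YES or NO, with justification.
NO

In Q[x] the ideal (g) consists of all multiples of g, so f ∈ (g) iff g | f, i.e. iff the remainder of f on division by g is 0. Divide f by g (g is monic, so eliminate the leading term of the running remainder at each step):
  leading term x^5: subtract (x^2)·g(x) = x^5 + 3·x^3 - 3·x^2, leaving -2·x^4 + x^3 - 8·x^2 + 10·x - 5
  leading term -2·x^4: subtract (-2·x)·g(x) = -2·x^4 - 6·x^2 + 6·x, leaving x^3 - 2·x^2 + 4·x - 5
  leading term x^3: subtract (1)·g(x) = x^3 + 3·x - 3, leaving -2·x^2 + x - 2
The remainder r(x) = -2·x^2 + x - 2 ≠ 0 (and deg r < deg g), so g ∤ f, i.e. f ∉ (g).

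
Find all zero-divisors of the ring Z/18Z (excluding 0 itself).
An element a ∈ Z/18Z (with a ≠ 0) is a zero-divisor iff gcd(a, 18) > 1 (because a is a unit precisely when gcd(a, n) = 1, and in Z/nZ every nonzero, non-unit element is a zero-divisor). Scan a = 1, ..., 17 and keep those with gcd(a, 18) > 1:
  gcd(2, 18) = 2, gcd(3, 18) = 3, gcd(4, 18) = 2, gcd(6, 18) = 6, gcd(8, 18) = 2, gcd(9, 18) = 9, gcd(10, 18) = 2, gcd(12, 18) = 6, gcd(14, 18) = 2, gcd(15, 18) = 3, gcd(16, 18) = 2.
All other a ∈ {1, ..., 17} have gcd(a, 18) = 1 and are units. So the nonzero zero-divisors are exactly the 11 values of a appearing in this scan.

Final answer: nonzero zero-divisors of Z/18Z = {2, 3, 4, 6, 8, 9, 10, 12, 14, 15, 16}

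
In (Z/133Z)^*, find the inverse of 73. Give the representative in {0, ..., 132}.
Apply the extended Euclidean algorithm to (133, 73), tracking rows (r, s, t) with s·133 + t·73 = r. Each division r_prev = q·r_cur + r_new produces the new row as (previous row) − q·(current row):
  row A: (133, 1, 0)   [1·133 + 0·73 = 133]
  row B: (73, 0, 1)   [0·133 + 1·73 = 73]
  133 = 1·73 + 60   → row C = row A − 1·row B = (60, 1, −1)   [check: 1·133 − 1·73 = 60]
  73 = 1·60 + 13   → row D = row B − 1·row C = (13, −1, 2)   [check: −1·133 + 2·73 = 13]
  60 = 4·13 + 8   → row E = row C − 4·row D = (8, 5, −9)   [check: 5·133 − 9·73 = 8]
  13 = 1·8 + 5   → row F = row D − 1·row E = (5, −6, 11)   [check: −6·133 + 11·73 = 5]
  8 = 1·5 + 3   → row G = row E − 1·row F = (3, 11, −20)   [check: 11·133 − 20·73 = 3]
  5 = 1·3 + 2   → row H = row F − 1·row G = (2, −17, 31)   [check: −17·133 + 31·73 = 2]
  3 = 1·2 + 1   → row I = row G − 1·row H = (1, 28, −51)   [check: 28·133 − 51·73 = 1]
  2 = 2·1 + 0   → remainder 0, stop. gcd = 1 (last nonzero row I).
The gcd is 1, so 73 is invertible mod 133. The last nonzero row gives 28·133 − 51·73 = 1, so t = −51. So 73^(−1) ≡ −51 ≡ 82 (mod 133). Verify: 73 · 82 = 5986 ≡ 1 (mod 133). ✓

Final answer: 73^(−1) ≡ 82 (mod 133)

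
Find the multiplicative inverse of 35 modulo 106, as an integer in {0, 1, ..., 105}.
35^(−1) ≡ 103 (mod 106)

Apply the extended Euclidean algorithm to (106, 35), tracking rows (r, s, t) with s·106 + t·35 = r. Each division r_prev = q·r_cur + r_new produces the new row as (previous row) − q·(current row):
  row A: (106, 1, 0)   [1·106 + 0·35 = 106]
  row B: (35, 0, 1)   [0·106 + 1·35 = 35]
  106 = 3·35 + 1   → row C = row A − 3·row B = (1, 1, −3)   [check: 1·106 − 3·35 = 1]
  35 = 35·1 + 0   → remainder 0, stop. gcd = 1 (last nonzero row C).
The gcd is 1, so 35 is invertible mod 106. The last nonzero row gives 1·106 − 3·35 = 1, so t = −3. So 35^(−1) ≡ −3 ≡ 103 (mod 106). Verify: 35 · 103 = 3605 ≡ 1 (mod 106). ✓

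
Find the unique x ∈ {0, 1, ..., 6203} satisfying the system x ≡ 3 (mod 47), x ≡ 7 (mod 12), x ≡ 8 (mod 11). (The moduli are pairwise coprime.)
x ≡ 943 (mod 6204); the representative in [0, 6204) is 943

The moduli 47, 12, 11 are pairwise coprime, so by the CRT there is a unique solution mod 47·12·11 = 6204.
Solve by successive substitution. Start with x ≡ 3 (mod 47).
  Combine with x ≡ 7 (mod 12): write x = 3 + 47·t and require 3 + 47·t ≡ 7 (mod 12), i.e. 47·t ≡ 7 − 3 ≡ 4 (mod 12). Since 47^(−1) ≡ 11 (mod 12) (47 ≡ 11 (mod 12)), t ≡ 11·4 ≡ 8 (mod 12). So x ≡ 3 + 47·8 = 379 (mod 564).
  Combine with x ≡ 8 (mod 11): write x = 379 + 564·t and require 379 + 564·t ≡ 8 (mod 11), i.e. 564·t ≡ 8 − 379 ≡ 3 (mod 11). Since 564^(−1) ≡ 4 (mod 11) (564 ≡ 3 (mod 11)), t ≡ 4·3 ≡ 1 (mod 11). So x ≡ 379 + 564·1 = 943 (mod 6204).
Unique solution in [0, 6204): x = 943.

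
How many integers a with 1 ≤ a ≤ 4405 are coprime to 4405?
The number of a ∈ {1, ..., 4405} with gcd(a, 4405) = 1 is by definition Euler's totient φ(4405). φ is multiplicative, with φ(p^e) = p^e − p^(e−1). Factorise 4405 = 5 · 881. Then
  φ(4405) = (5 − 1) · (881 − 1) = 4 · 880 = 3520.
So there are 3520 such integers.

Final answer: 3520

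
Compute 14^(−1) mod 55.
Apply the extended Euclidean algorithm to (55, 14), tracking rows (r, s, t) with s·55 + t·14 = r. Each division r_prev = q·r_cur + r_new produces the new row as (previous row) − q·(current row):
  row A: (55, 1, 0)   [1·55 + 0·14 = 55]
  row B: (14, 0, 1)   [0·55 + 1·14 = 14]
  55 = 3·14 + 13   → row C = row A − 3·row B = (13, 1, −3)   [check: 1·55 − 3·14 = 13]
  14 = 1·13 + 1   → row D = row B − 1·row C = (1, −1, 4)   [check: −1·55 + 4·14 = 1]
  13 = 13·1 + 0   → remainder 0, stop. gcd = 1 (last nonzero row D).
The gcd is 1, so 14 is invertible mod 55. The last nonzero row gives −1·55 + 4·14 = 1, so t = 4. So 14^(−1) ≡ 4 (mod 55). Verify: 14 · 4 = 56 ≡ 1 (mod 55). ✓

Final answer: 14^(−1) ≡ 4 (mod 55)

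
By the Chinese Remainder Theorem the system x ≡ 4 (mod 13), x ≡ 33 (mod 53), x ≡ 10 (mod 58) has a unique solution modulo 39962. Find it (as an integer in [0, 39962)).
x ≡ 15032 (mod 39962); the representative in [0, 39962) is 15032

The moduli 13, 53, 58 are pairwise coprime, so by the CRT there is a unique solution mod 13·53·58 = 39962.
Solve by successive substitution. Start with x ≡ 4 (mod 13).
  Combine with x ≡ 33 (mod 53): write x = 4 + 13·t and require 4 + 13·t ≡ 33 (mod 53), i.e. 13·t ≡ 33 − 4 ≡ 29 (mod 53). Since 13^(−1) ≡ 49 (mod 53), t ≡ 49·29 ≡ 43 (mod 53). So x ≡ 4 + 13·43 = 563 (mod 689).
  Combine with x ≡ 10 (mod 58): write x = 563 + 689·t and require 563 + 689·t ≡ 10 (mod 58), i.e. 689·t ≡ 10 − 563 ≡ 27 (mod 58). Since 689^(−1) ≡ 33 (mod 58) (689 ≡ 51 (mod 58)), t ≡ 33·27 ≡ 21 (mod 58). So x ≡ 563 + 689·21 = 15032 (mod 39962).
Unique solution in [0, 39962): x = 15032.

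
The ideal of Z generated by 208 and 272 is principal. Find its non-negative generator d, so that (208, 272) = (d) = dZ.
(208, 272) = (16); d = 16

In the PID Z, (a, b) is generated by gcd(a, b). Compute gcd(272, 208) with the extended Euclidean algorithm, tracking rows (r, s, t) with s·272 + t·208 = r:
  row A: (272, 1, 0)   [1·272 + 0·208 = 272]
  row B: (208, 0, 1)   [0·272 + 1·208 = 208]
  272 = 1·208 + 64   → row C = row A − 1·row B = (64, 1, −1)   [check: 1·272 − 1·208 = 64]
  208 = 3·64 + 16   → row D = row B − 3·row C = (16, −3, 4)   [check: −3·272 + 4·208 = 16]
  64 = 4·16 + 0   → remainder 0, stop. gcd = 16 (last nonzero row D).
So gcd(208, 272) = 16, with Bézout identity −3·272 + 4·208 = 16. Containment (⊇): the Bézout identity exhibits 16 as an element of (208, 272), giving (16) ⊆ (208, 272). Containment (⊆): since 16 | 208 and 16 | 272 (208 = 16·13, 272 = 16·17), every Z-linear combination of 208 and 272 is divisible by 16, so (208, 272) ⊆ (16). Therefore (208, 272) = (16), d = 16.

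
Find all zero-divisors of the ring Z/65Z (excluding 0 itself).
nonzero zero-divisors of Z/65Z = {5, 10, 13, 15, 20, 25, 26, 30, 35, 39, 40, 45, 50, 52, 55, 60}

An element a ∈ Z/65Z (with a ≠ 0) is a zero-divisor iff gcd(a, 65) > 1 (because a is a unit precisely when gcd(a, n) = 1, and in Z/nZ every nonzero, non-unit element is a zero-divisor). Scan a = 1, ..., 64 and keep those with gcd(a, 65) > 1:
  gcd(5, 65) = 5, gcd(10, 65) = 5, gcd(13, 65) = 13, gcd(15, 65) = 5, gcd(20, 65) = 5, gcd(25, 65) = 5, gcd(26, 65) = 13, gcd(30, 65) = 5, gcd(35, 65) = 5, gcd(39, 65) = 13, gcd(40, 65) = 5, gcd(45, 65) = 5, gcd(50, 65) = 5, gcd(52, 65) = 13, gcd(55, 65) = 5, gcd(60, 65) = 5.
All other a ∈ {1, ..., 64} have gcd(a, 65) = 1 and are units. So the nonzero zero-divisors are exactly the 16 values of a appearing in this scan.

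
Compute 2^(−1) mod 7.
2^(−1) ≡ 4 (mod 7)

Apply the extended Euclidean algorithm to (7, 2), tracking rows (r, s, t) with s·7 + t·2 = r. Each division r_prev = q·r_cur + r_new produces the new row as (previous row) − q·(current row):
  row A: (7, 1, 0)   [1·7 + 0·2 = 7]
  row B: (2, 0, 1)   [0·7 + 1·2 = 2]
  7 = 3·2 + 1   → row C = row A − 3·row B = (1, 1, −3)   [check: 1·7 − 3·2 = 1]
  2 = 2·1 + 0   → remainder 0, stop. gcd = 1 (last nonzero row C).
The gcd is 1, so 2 is invertible mod 7. The last nonzero row gives 1·7 − 3·2 = 1, so t = −3. So 2^(−1) ≡ −3 ≡ 4 (mod 7). Verify: 2 · 4 = 8 ≡ 1 (mod 7). ✓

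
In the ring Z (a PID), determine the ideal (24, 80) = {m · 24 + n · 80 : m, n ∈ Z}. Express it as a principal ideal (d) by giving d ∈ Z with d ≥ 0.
(24, 80) = (8); d = 8

In the PID Z, (a, b) is generated by gcd(a, b). Compute gcd(80, 24) with the extended Euclidean algorithm, tracking rows (r, s, t) with s·80 + t·24 = r:
  row A: (80, 1, 0)   [1·80 + 0·24 = 80]
  row B: (24, 0, 1)   [0·80 + 1·24 = 24]
  80 = 3·24 + 8   → row C = row A − 3·row B = (8, 1, −3)   [check: 1·80 − 3·24 = 8]
  24 = 3·8 + 0   → remainder 0, stop. gcd = 8 (last nonzero row C).
So gcd(24, 80) = 8, with Bézout identity 1·80 − 3·24 = 8. Containment (⊇): the Bézout identity exhibits 8 as an element of (24, 80), giving (8) ⊆ (24, 80). Containment (⊆): since 8 | 24 and 8 | 80 (24 = 8·3, 80 = 8·10), every Z-linear combination of 24 and 80 is divisible by 8, so (24, 80) ⊆ (8). Therefore (24, 80) = (8), d = 8.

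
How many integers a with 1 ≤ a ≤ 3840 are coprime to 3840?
1024

The number of a ∈ {1, ..., 3840} with gcd(a, 3840) = 1 is by definition Euler's totient φ(3840). φ is multiplicative, with φ(p^e) = p^e − p^(e−1). Factorise 3840 = 2^8 · 3 · 5. Then
  φ(3840) = (2^8 − 2^7) · (3 − 1) · (5 − 1) = 128 · 2 · 4 = 1024.
So there are 1024 such integers.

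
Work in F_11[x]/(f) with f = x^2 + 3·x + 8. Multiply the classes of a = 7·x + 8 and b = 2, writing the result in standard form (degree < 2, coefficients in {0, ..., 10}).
Multiply as integer polynomials: a · b = 14·x + 16. Reducing coefficients mod 11: a · b ≡ 3·x + 5. This already has degree < 2, so no reduction by f is needed. Hence a · b ≡ 3·x + 5 in F_11[x]/(f).

Final answer: a · b ≡ 3·x + 5 (mod f(x))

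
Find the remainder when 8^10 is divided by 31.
Use repeated squaring. Binary(10) = 1010. Walk through the bits of the exponent 10 left-to-right: at each bit after the leading one, square the running value, then multiply by 8 if the bit is 1 (always reducing mod 31):
  bit 1 = 1 (leading): start with 8.
  bit 2 = 0: square 8^2 = 64 ≡ 2 (mod 31).
  bit 3 = 1: square 2^2 = 4; bit is 1, so multiply 4·8 = 32 ≡ 1 (mod 31).
  bit 4 = 0: square 1^2 = 1 (mod 31).
Final value: 8^10 ≡ 1 (mod 31).

Final answer: 1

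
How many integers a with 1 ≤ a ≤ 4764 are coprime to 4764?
The number of a ∈ {1, ..., 4764} with gcd(a, 4764) = 1 is by definition Euler's totient φ(4764). φ is multiplicative, with φ(p^e) = p^e − p^(e−1). Factorise 4764 = 2^2 · 3 · 397. Then
  φ(4764) = (2^2 − 2^1) · (3 − 1) · (397 − 1) = 2 · 2 · 396 = 1584.
So there are 1584 such integers.

Final answer: 1584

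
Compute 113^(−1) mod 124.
113^(−1) ≡ 45 (mod 124)

Apply the extended Euclidean algorithm to (124, 113), tracking rows (r, s, t) with s·124 + t·113 = r. Each division r_prev = q·r_cur + r_new produces the new row as (previous row) − q·(current row):
  row A: (124, 1, 0)   [1·124 + 0·113 = 124]
  row B: (113, 0, 1)   [0·124 + 1·113 = 113]
  124 = 1·113 + 11   → row C = row A − 1·row B = (11, 1, −1)   [check: 1·124 − 1·113 = 11]
  113 = 10·11 + 3   → row D = row B − 10·row C = (3, −10, 11)   [check: −10·124 + 11·113 = 3]
  11 = 3·3 + 2   → row E = row C − 3·row D = (2, 31, −34)   [check: 31·124 − 34·113 = 2]
  3 = 1·2 + 1   → row F = row D − 1·row E = (1, −41, 45)   [check: −41·124 + 45·113 = 1]
  2 = 2·1 + 0   → remainder 0, stop. gcd = 1 (last nonzero row F).
The gcd is 1, so 113 is invertible mod 124. The last nonzero row gives −41·124 + 45·113 = 1, so t = 45. So 113^(−1) ≡ 45 (mod 124). Verify: 113 · 45 = 5085 ≡ 1 (mod 124). ✓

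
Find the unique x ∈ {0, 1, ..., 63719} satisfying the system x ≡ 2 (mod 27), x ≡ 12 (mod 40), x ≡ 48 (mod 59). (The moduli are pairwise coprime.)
x ≡ 11612 (mod 63720); the representative in [0, 63720) is 11612

The moduli 27, 40, 59 are pairwise coprime, so by the CRT there is a unique solution mod 27·40·59 = 63720.
Solve by successive substitution. Start with x ≡ 2 (mod 27).
  Combine with x ≡ 12 (mod 40): write x = 2 + 27·t and require 2 + 27·t ≡ 12 (mod 40), i.e. 27·t ≡ 12 − 2 ≡ 10 (mod 40). Since 27^(−1) ≡ 3 (mod 40), t ≡ 3·10 ≡ 30 (mod 40). So x ≡ 2 + 27·30 = 812 (mod 1080).
  Combine with x ≡ 48 (mod 59): write x = 812 + 1080·t and require 812 + 1080·t ≡ 48 (mod 59), i.e. 1080·t ≡ 48 − 812 ≡ 3 (mod 59). Since 1080^(−1) ≡ 23 (mod 59) (1080 ≡ 18 (mod 59)), t ≡ 23·3 ≡ 10 (mod 59). So x ≡ 812 + 1080·10 = 11612 (mod 63720).
Unique solution in [0, 63720): x = 11612.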